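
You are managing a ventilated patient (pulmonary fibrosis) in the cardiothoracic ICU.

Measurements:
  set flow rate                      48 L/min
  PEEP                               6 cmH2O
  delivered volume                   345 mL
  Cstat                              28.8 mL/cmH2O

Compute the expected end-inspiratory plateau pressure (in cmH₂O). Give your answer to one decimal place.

18.0

Pplat = PEEP + Vt / Cstat = 6 + 345 / 28.8 = 6 + 11.979 = 17.979 cmH2O.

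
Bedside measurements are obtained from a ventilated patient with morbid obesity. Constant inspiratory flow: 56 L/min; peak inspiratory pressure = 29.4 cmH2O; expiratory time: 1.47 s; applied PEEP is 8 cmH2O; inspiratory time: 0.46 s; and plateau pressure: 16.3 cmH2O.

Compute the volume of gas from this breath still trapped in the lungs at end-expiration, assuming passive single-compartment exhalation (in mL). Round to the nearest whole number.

57

Flow: 56 L/min ÷ 60 = 0.9333 L/s.
Vt = flow × Ti = 0.9333 L/s × 0.46 s × 1000 mL/L = 429.32 mL.
R = (PIP − Pplat)/V̇ = (29.4 − 16.3) / 0.9333 = 13.1/0.9333 = 14.036 cmH2O·s/L.
C = Vt/(Pplat − PEEP) = 429.32 / (16.3 − 8) = 429.32/8.3 = 51.725 mL/cmH2O.
τ = R × C = 14.036 × 0.05173 L/cmH2O = 0.7261 s.
Fraction remaining = e^(−Te/τ) = e^(−1.47/0.7261) = 0.1321.
Trapped volume = 429.32 × 0.1321 = 56.713 mL.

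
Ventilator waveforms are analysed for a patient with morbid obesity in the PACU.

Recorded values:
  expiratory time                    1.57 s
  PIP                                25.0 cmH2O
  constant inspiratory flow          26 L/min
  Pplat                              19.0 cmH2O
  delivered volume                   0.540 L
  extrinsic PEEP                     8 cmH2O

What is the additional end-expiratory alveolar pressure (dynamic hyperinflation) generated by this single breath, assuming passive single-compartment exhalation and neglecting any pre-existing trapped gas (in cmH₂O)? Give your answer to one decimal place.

1.1

Flow: 26 L/min ÷ 60 = 0.4333 L/s.
R = (PIP − Pplat)/V̇ = (25.0 − 19.0) / 0.4333 = 6.0/0.4333 = 13.847 cmH2O·s/L.
C = Vt/(Pplat − PEEP) = 540.0 / (19.0 − 8) = 540.0/11.0 = 49.091 mL/cmH2O.
τ = R × C = 13.847 × 0.04909 L/cmH2O = 0.6797 s.
Fraction remaining = e^(−Te/τ) = e^(−1.57/0.6797) = 0.09928; trapped volume = 540.0 × 0.09928 = 53.611 mL.
Additional alveolar pressure from trapping ≈ V_trapped / C = 53.611 / 49.091 = 1.092 cmH2O.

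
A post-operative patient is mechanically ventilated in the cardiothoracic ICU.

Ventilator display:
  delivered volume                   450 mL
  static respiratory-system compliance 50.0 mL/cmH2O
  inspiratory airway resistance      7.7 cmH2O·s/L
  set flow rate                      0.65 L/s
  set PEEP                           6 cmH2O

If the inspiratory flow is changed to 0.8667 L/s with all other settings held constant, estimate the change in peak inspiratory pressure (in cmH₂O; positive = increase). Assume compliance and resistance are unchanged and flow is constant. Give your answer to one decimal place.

1.7

PIP = Vt/C + R·V̇ + PEEP (constant-flow equation of motion).
Only the resistive term changes: ΔPIP = R × ΔV̇ = 7.7 × (0.8667 − 0.65) = 7.7 × 0.2167 = 1.669 cmH2O.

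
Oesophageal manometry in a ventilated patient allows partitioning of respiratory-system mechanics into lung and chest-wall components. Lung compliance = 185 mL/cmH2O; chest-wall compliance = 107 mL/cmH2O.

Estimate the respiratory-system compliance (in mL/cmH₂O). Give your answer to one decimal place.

Lung and chest wall are elastances in series: 1/Crs = 1/CL + 1/Ccw.
1/Crs = 1/185 + 1/107 = 0.01475.
Crs = 67.797 mL/cmH2O.

67.8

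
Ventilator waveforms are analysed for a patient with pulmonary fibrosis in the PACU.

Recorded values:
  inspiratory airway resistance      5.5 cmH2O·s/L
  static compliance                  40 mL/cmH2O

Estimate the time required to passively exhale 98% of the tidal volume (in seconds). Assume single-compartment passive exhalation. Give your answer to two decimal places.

0.86

τ = R × C = 5.5 × 40 mL/cmH2O = 5.5 × 0.040 L/cmH2O = 0.22 s.
Exhaled fraction f = 1 − e^(−t/τ) → t = −τ·ln(1 − f) = −0.22·ln(0.02) = 0.8606 s.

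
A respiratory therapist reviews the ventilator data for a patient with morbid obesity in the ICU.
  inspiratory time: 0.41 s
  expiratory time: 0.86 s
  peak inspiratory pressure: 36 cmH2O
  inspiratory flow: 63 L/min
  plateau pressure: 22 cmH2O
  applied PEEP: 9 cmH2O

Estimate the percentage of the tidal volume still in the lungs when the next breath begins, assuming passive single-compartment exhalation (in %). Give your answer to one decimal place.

Flow: 63 L/min ÷ 60 = 1.05 L/s.
Vt = flow × Ti = 1.05 L/s × 0.41 s × 1000 mL/L = 430.5 mL.
R = (PIP − Pplat)/V̇ = (36 − 22) / 1.05 = 14.0/1.05 = 13.333 cmH2O·s/L.
C = Vt/(Pplat − PEEP) = 430.5 / (22 − 9) = 430.5/13.0 = 33.115 mL/cmH2O.
τ = R × C = 13.333 × 0.03312 L/cmH2O = 0.4416 s.
Fraction remaining at end-expiration = e^(−Te/τ) = e^(−0.86/0.4416) = 0.1426 → 14.26%.

14.3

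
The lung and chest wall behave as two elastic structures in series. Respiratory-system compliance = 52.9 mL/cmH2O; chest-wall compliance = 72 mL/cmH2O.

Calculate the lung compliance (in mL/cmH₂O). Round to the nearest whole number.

1/CL = 1/Crs − 1/Ccw.
1/CL = 1/52.9 − 1/72 = 0.005015.
CL = 199.4 mL/cmH2O.

199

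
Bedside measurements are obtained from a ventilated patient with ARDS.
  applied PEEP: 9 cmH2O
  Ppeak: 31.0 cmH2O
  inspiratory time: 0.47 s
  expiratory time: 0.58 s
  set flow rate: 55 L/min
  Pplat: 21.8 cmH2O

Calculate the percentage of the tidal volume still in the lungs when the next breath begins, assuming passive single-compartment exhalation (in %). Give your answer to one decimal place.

Flow: 55 L/min ÷ 60 = 0.9167 L/s.
Vt = flow × Ti = 0.9167 L/s × 0.47 s × 1000 mL/L = 430.85 mL.
R = (PIP − Pplat)/V̇ = (31.0 − 21.8) / 0.9167 = 9.2/0.9167 = 10.036 cmH2O·s/L.
C = Vt/(Pplat − PEEP) = 430.85 / (21.8 − 9) = 430.85/12.8 = 33.66 mL/cmH2O.
τ = R × C = 10.036 × 0.03366 L/cmH2O = 0.3378 s.
Fraction remaining at end-expiration = e^(−Te/τ) = e^(−0.58/0.3378) = 0.1796 → 17.96%.

18.0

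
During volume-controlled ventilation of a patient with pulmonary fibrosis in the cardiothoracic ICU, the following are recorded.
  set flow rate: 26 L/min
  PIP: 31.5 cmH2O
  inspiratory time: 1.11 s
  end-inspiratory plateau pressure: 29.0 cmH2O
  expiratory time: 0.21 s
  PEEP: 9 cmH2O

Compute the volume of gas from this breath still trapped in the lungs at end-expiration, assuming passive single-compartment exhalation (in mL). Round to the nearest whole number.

Flow: 26 L/min ÷ 60 = 0.4333 L/s.
Vt = flow × Ti = 0.4333 L/s × 1.11 s × 1000 mL/L = 480.96 mL.
R = (PIP − Pplat)/V̇ = (31.5 − 29.0) / 0.4333 = 2.5/0.4333 = 5.77 cmH2O·s/L.
C = Vt/(Pplat − PEEP) = 480.96 / (29.0 − 9) = 480.96/20.0 = 24.048 mL/cmH2O.
τ = R × C = 5.77 × 0.02405 L/cmH2O = 0.1388 s.
Fraction remaining = e^(−Te/τ) = e^(−0.21/0.1388) = 0.2203.
Trapped volume = 480.96 × 0.2203 = 105.96 mL.

106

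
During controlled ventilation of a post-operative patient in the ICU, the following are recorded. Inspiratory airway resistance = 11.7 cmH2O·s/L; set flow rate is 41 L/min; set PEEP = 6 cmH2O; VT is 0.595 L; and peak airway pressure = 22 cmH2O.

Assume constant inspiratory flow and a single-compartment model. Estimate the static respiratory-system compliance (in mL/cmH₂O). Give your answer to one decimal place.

74.3

Flow: 41 L/min ÷ 60 = 0.6833 L/s.
Equation of motion (constant flow): PIP = Vt/C + R·V̇ + PEEP.
Vt/C = PIP − R·V̇ − PEEP = 22 − 11.7×0.6833 − 6 = 22 − 7.995 − 6 = 8.005 cmH2O.
C = Vt / 8.005 = 595 / 8.005 = 74.329 mL/cmH2O.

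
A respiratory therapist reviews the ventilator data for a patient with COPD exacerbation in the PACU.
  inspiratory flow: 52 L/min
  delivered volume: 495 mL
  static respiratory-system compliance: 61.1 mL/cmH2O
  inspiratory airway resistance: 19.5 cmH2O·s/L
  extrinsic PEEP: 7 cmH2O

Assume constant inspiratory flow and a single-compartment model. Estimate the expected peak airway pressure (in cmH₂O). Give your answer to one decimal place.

32.0

Flow: 52 L/min ÷ 60 = 0.8667 L/s.
Equation of motion (constant flow): PIP = Vt/C + R·V̇ + PEEP.
PIP = 495/61.1 + 19.5×0.8667 + 7 = 8.101 + 16.901 + 7 = 32.002 cmH2O.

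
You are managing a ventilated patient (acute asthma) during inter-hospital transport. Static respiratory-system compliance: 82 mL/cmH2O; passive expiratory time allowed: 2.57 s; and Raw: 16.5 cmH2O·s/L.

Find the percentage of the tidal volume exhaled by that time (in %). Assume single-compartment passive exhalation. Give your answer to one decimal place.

τ = R × C = 16.5 × 82 mL/cmH2O = 16.5 × 0.082 L/cmH2O = 1.353 s.
Passive exhalation: V(t)/V₀ = e^(−t/τ) = e^(−2.57/1.353) = 0.1496.
Fraction exhaled = 1 − 0.1496 = 0.8504 → 85.04%.

85.0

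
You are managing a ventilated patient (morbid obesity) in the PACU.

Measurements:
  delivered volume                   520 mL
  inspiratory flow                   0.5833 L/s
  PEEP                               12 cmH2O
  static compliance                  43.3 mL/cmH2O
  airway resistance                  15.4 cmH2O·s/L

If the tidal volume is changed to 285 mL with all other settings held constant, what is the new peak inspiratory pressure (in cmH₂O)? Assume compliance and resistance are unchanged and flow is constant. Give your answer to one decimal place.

27.6

PIP = Vt/C + R·V̇ + PEEP (constant-flow equation of motion).
Only the elastic term changes: ΔPIP = ΔVt / C = (285 − 520) / 43.3 = -5.427 cmH2O.
Original PIP = 520/43.3 + 15.4×0.5833 + 12 = 32.992 cmH2O; new PIP = 32.992 + (-5.427) = 27.565 cmH2O.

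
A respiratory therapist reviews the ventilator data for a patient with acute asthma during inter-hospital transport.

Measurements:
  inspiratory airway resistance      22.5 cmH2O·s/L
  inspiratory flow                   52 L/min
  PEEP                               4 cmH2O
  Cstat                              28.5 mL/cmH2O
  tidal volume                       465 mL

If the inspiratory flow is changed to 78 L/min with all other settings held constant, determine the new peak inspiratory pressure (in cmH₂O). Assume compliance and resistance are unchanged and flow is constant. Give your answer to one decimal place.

49.6

Flow: 52 L/min ÷ 60 = 0.8667 L/s.
New flow: 78 L/min ÷ 60 = 1.3 L/s.
PIP = Vt/C + R·V̇ + PEEP (constant-flow equation of motion).
Only the resistive term changes: ΔPIP = R × ΔV̇ = 22.5 × (1.3 − 0.8667) = 22.5 × 0.4333 = 9.749 cmH2O.
Original PIP = 465/28.5 + 22.5×0.8667 + 4 = 39.817 cmH2O; new PIP = 39.817 + (9.749) = 49.566 cmH2O.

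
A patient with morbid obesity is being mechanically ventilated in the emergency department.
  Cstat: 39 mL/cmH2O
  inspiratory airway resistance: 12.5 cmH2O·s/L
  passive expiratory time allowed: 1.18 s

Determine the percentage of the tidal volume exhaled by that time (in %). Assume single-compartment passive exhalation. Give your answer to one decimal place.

τ = R × C = 12.5 × 39 mL/cmH2O = 12.5 × 0.039 L/cmH2O = 0.4875 s.
Passive exhalation: V(t)/V₀ = e^(−t/τ) = e^(−1.18/0.4875) = 0.08888.
Fraction exhaled = 1 − 0.08888 = 0.9111 → 91.11%.

91.1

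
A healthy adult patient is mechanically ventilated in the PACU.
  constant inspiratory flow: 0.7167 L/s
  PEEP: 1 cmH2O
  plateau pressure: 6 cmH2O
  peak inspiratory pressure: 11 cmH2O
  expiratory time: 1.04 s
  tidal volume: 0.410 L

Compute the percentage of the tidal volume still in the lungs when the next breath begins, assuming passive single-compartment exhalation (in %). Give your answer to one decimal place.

R = (PIP − Pplat)/V̇ = (11 − 6) / 0.7167 = 5.0/0.7167 = 6.976 cmH2O·s/L.
C = Vt/(Pplat − PEEP) = 410.0 / (6 − 1) = 410.0/5.0 = 82.0 mL/cmH2O.
τ = R × C = 6.976 × 0.082 L/cmH2O = 0.572 s.
Fraction remaining at end-expiration = e^(−Te/τ) = e^(−1.04/0.572) = 0.1623 → 16.23%.

16.2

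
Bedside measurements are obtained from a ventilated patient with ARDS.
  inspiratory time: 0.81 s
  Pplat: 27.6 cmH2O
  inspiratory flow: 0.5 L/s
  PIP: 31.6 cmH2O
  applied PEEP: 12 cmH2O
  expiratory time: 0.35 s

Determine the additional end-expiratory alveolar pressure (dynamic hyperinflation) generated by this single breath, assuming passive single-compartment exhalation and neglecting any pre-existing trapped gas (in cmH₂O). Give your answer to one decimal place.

Vt = flow × Ti = 0.5 L/s × 0.81 s × 1000 mL/L = 405.0 mL.
R = (PIP − Pplat)/V̇ = (31.6 − 27.6) / 0.5 = 4.0/0.5 = 8.0 cmH2O·s/L.
C = Vt/(Pplat − PEEP) = 405.0 / (27.6 − 12) = 405.0/15.6 = 25.962 mL/cmH2O.
τ = R × C = 8.0 × 0.02596 L/cmH2O = 0.2077 s.
Fraction remaining = e^(−Te/τ) = e^(−0.35/0.2077) = 0.1854; trapped volume = 405.0 × 0.1854 = 75.087 mL.
Additional alveolar pressure from trapping ≈ V_trapped / C = 75.087 / 25.962 = 2.892 cmH2O.

2.9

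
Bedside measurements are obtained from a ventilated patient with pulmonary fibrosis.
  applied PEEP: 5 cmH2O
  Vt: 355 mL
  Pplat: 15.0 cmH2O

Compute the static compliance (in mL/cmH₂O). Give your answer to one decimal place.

35.5

Cstat = Vt / (Pplat − PEEP) = 355 / (15.0 − 5) = 355 / 10.0 = 35.5 mL/cmH2O.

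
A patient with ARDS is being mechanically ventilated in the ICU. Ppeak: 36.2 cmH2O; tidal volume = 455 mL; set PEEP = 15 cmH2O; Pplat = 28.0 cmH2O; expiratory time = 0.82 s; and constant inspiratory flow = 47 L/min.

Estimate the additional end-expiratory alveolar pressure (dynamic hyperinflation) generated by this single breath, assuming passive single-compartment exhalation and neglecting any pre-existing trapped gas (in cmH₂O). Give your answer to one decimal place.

1.4

Flow: 47 L/min ÷ 60 = 0.7833 L/s.
R = (PIP − Pplat)/V̇ = (36.2 − 28.0) / 0.7833 = 8.2/0.7833 = 10.469 cmH2O·s/L.
C = Vt/(Pplat − PEEP) = 455.0 / (28.0 − 15) = 455.0/13.0 = 35.0 mL/cmH2O.
τ = R × C = 10.469 × 0.035 L/cmH2O = 0.3664 s.
Fraction remaining = e^(−Te/τ) = e^(−0.82/0.3664) = 0.1067; trapped volume = 455.0 × 0.1067 = 48.549 mL.
Additional alveolar pressure from trapping ≈ V_trapped / C = 48.549 / 35.0 = 1.387 cmH2O.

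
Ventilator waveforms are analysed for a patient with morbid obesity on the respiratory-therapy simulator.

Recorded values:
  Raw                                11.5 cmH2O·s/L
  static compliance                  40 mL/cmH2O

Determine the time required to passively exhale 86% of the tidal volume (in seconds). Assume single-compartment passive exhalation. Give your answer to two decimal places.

0.90

τ = R × C = 11.5 × 40 mL/cmH2O = 11.5 × 0.040 L/cmH2O = 0.46 s.
Exhaled fraction f = 1 − e^(−t/τ) → t = −τ·ln(1 − f) = −0.46·ln(0.14) = 0.9044 s.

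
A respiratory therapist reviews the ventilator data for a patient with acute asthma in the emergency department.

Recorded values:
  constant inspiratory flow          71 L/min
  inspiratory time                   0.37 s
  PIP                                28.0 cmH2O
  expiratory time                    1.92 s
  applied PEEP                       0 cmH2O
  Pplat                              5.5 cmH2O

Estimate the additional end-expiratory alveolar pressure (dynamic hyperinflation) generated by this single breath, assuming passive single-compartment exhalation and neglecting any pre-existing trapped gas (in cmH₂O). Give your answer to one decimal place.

1.5

Flow: 71 L/min ÷ 60 = 1.1833 L/s.
Vt = flow × Ti = 1.1833 L/s × 0.37 s × 1000 mL/L = 437.82 mL.
R = (PIP − Pplat)/V̇ = (28.0 − 5.5) / 1.1833 = 22.5/1.1833 = 19.015 cmH2O·s/L.
C = Vt/(Pplat − PEEP) = 437.82 / (5.5 − 0) = 437.82/5.5 = 79.604 mL/cmH2O.
τ = R × C = 19.015 × 0.0796 L/cmH2O = 1.514 s.
Fraction remaining = e^(−Te/τ) = e^(−1.92/1.514) = 0.2813; trapped volume = 437.82 × 0.2813 = 123.16 mL.
Additional alveolar pressure from trapping ≈ V_trapped / C = 123.16 / 79.604 = 1.547 cmH2O.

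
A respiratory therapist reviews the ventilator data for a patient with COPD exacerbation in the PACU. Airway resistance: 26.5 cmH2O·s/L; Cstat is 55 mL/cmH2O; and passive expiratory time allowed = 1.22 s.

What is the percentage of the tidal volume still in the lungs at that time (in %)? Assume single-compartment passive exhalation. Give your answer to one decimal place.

43.3

τ = R × C = 26.5 × 55 mL/cmH2O = 26.5 × 0.055 L/cmH2O = 1.458 s.
Passive exhalation: V(t)/V₀ = e^(−t/τ) = e^(−1.22/1.458) = 0.4331.
Fraction remaining = 0.4331 → 43.31%.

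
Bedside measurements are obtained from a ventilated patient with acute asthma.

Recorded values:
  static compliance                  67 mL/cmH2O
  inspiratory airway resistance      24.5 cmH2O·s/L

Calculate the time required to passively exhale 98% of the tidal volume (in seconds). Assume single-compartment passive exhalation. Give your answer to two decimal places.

6.42

τ = R × C = 24.5 × 67 mL/cmH2O = 24.5 × 0.067 L/cmH2O = 1.642 s.
Exhaled fraction f = 1 − e^(−t/τ) → t = −τ·ln(1 − f) = −1.642·ln(0.02) = 6.424 s.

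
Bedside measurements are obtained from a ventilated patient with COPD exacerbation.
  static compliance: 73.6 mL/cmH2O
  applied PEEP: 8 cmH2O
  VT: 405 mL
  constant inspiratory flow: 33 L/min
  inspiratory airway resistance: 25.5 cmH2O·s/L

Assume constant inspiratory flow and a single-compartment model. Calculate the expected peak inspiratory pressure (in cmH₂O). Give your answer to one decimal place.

Flow: 33 L/min ÷ 60 = 0.55 L/s.
Equation of motion (constant flow): PIP = Vt/C + R·V̇ + PEEP.
PIP = 405/73.6 + 25.5×0.55 + 8 = 5.503 + 14.025 + 8 = 27.528 cmH2O.

27.5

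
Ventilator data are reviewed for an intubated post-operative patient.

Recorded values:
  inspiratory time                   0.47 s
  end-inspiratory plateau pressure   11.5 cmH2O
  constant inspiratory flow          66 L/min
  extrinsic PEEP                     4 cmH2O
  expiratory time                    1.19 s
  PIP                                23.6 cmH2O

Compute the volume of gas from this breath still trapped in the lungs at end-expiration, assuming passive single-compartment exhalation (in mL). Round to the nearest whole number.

108

Flow: 66 L/min ÷ 60 = 1.1 L/s.
Vt = flow × Ti = 1.1 L/s × 0.47 s × 1000 mL/L = 517.0 mL.
R = (PIP − Pplat)/V̇ = (23.6 − 11.5) / 1.1 = 12.1/1.1 = 11.0 cmH2O·s/L.
C = Vt/(Pplat − PEEP) = 517.0 / (11.5 − 4) = 517.0/7.5 = 68.933 mL/cmH2O.
τ = R × C = 11.0 × 0.06893 L/cmH2O = 0.7582 s.
Fraction remaining = e^(−Te/τ) = e^(−1.19/0.7582) = 0.2081.
Trapped volume = 517.0 × 0.2081 = 107.59 mL.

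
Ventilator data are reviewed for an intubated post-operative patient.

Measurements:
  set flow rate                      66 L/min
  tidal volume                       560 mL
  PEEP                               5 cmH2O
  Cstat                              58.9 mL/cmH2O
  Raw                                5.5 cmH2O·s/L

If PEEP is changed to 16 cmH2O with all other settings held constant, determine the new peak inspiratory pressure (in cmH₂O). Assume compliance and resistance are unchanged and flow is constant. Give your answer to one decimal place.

Flow: 66 L/min ÷ 60 = 1.1 L/s.
PIP = Vt/C + R·V̇ + PEEP (constant-flow equation of motion).
Only the baseline term changes: ΔPIP = ΔPEEP = 16 − 5 = 11.0 cmH2O.
Original PIP = 560/58.9 + 5.5×1.1 + 5 = 20.558 cmH2O; new PIP = 20.558 + (11.0) = 31.558 cmH2O.

31.6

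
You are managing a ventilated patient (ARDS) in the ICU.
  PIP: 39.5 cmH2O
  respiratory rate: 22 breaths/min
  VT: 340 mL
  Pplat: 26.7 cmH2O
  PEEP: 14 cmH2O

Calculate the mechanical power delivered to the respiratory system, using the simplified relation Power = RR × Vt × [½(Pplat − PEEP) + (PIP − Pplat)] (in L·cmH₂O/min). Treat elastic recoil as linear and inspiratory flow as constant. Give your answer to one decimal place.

Per-breath work = Vt × [½(Pplat−PEEP) + (PIP−Pplat)] = 0.340 × [0.5×12.7 + 12.8] = 0.340 × 19.15 = 6.511 L·cmH2O.
Power = 22 × 6.511 = 143.24 L·cmH2O/min.

143.2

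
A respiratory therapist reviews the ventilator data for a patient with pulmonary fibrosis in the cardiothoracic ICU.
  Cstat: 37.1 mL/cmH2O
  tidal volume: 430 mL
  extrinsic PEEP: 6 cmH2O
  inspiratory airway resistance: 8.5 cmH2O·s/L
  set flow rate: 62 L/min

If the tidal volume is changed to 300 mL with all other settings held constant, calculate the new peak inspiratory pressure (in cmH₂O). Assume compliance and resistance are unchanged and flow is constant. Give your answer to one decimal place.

22.9

Flow: 62 L/min ÷ 60 = 1.0333 L/s.
PIP = Vt/C + R·V̇ + PEEP (constant-flow equation of motion).
Only the elastic term changes: ΔPIP = ΔVt / C = (300 − 430) / 37.1 = -3.504 cmH2O.
Original PIP = 430/37.1 + 8.5×1.0333 + 6 = 26.373 cmH2O; new PIP = 26.373 + (-3.504) = 22.869 cmH2O.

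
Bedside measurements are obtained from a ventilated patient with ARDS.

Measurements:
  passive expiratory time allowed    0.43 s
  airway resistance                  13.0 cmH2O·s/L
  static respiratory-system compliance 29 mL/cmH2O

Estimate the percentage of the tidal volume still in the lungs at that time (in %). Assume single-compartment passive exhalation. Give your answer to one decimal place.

32.0

τ = R × C = 13.0 × 29 mL/cmH2O = 13.0 × 0.029 L/cmH2O = 0.377 s.
Passive exhalation: V(t)/V₀ = e^(−t/τ) = e^(−0.43/0.377) = 0.3196.
Fraction remaining = 0.3196 → 31.96%.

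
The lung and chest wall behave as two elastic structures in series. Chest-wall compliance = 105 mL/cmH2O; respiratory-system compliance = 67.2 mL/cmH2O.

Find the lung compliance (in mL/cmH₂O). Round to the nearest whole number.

1/CL = 1/Crs − 1/Ccw.
1/CL = 1/67.2 − 1/105 = 0.005357.
CL = 186.67 mL/cmH2O.

187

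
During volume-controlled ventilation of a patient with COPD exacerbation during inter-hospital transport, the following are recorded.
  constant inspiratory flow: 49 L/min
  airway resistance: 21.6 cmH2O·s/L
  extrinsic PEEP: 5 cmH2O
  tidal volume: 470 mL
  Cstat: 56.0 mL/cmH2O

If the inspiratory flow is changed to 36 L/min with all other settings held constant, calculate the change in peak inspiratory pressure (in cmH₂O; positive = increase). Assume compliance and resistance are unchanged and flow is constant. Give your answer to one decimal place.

Flow: 49 L/min ÷ 60 = 0.8167 L/s.
New flow: 36 L/min ÷ 60 = 0.6 L/s.
PIP = Vt/C + R·V̇ + PEEP (constant-flow equation of motion).
Only the resistive term changes: ΔPIP = R × ΔV̇ = 21.6 × (0.6 − 0.8167) = 21.6 × -0.2167 = -4.681 cmH2O.

-4.7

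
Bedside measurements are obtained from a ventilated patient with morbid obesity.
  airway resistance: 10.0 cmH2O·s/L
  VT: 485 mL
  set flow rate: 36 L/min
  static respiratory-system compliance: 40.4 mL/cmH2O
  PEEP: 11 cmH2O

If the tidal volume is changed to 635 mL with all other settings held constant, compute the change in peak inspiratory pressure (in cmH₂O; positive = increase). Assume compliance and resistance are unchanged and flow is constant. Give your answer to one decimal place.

3.7

PIP = Vt/C + R·V̇ + PEEP (constant-flow equation of motion).
Only the elastic term changes: ΔPIP = ΔVt / C = (635 − 485) / 40.4 = 3.713 cmH2O.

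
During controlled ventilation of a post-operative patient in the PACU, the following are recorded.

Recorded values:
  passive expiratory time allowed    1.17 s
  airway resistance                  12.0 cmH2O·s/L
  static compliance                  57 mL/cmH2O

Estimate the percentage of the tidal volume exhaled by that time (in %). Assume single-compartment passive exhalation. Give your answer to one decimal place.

81.9

τ = R × C = 12.0 × 57 mL/cmH2O = 12.0 × 0.057 L/cmH2O = 0.684 s.
Passive exhalation: V(t)/V₀ = e^(−t/τ) = e^(−1.17/0.684) = 0.1808.
Fraction exhaled = 1 − 0.1808 = 0.8192 → 81.92%.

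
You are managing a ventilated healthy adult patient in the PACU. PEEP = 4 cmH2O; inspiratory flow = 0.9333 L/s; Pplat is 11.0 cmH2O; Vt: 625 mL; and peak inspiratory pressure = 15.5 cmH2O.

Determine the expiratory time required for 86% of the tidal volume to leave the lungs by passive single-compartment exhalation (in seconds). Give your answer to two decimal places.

0.85

R = (PIP − Pplat)/V̇ = (15.5 − 11.0) / 0.9333 = 4.5/0.9333 = 4.822 cmH2O·s/L.
C = Vt/(Pplat − PEEP) = 625.0 / (11.0 − 4) = 625.0/7.0 = 89.286 mL/cmH2O.
τ = R × C = 4.822 × 0.08929 L/cmH2O = 0.4306 s.
t = −τ·ln(1 − 0.86) = −0.4306·ln(0.14) = 0.8466 s.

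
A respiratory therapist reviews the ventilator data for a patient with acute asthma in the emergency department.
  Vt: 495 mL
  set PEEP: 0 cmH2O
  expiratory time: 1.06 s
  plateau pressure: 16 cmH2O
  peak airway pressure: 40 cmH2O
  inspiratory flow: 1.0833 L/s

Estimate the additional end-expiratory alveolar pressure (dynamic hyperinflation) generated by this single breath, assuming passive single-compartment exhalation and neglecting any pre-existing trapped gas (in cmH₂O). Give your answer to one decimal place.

3.4

R = (PIP − Pplat)/V̇ = (40 − 16) / 1.0833 = 24.0/1.0833 = 22.155 cmH2O·s/L.
C = Vt/(Pplat − PEEP) = 495.0 / (16 − 0) = 495.0/16.0 = 30.938 mL/cmH2O.
τ = R × C = 22.155 × 0.03094 L/cmH2O = 0.6855 s.
Fraction remaining = e^(−Te/τ) = e^(−1.06/0.6855) = 0.213; trapped volume = 495.0 × 0.213 = 105.44 mL.
Additional alveolar pressure from trapping ≈ V_trapped / C = 105.44 / 30.938 = 3.408 cmH2O.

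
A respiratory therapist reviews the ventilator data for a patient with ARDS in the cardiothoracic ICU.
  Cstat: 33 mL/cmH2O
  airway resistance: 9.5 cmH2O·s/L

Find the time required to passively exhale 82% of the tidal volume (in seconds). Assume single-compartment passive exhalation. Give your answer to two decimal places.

0.54

τ = R × C = 9.5 × 33 mL/cmH2O = 9.5 × 0.033 L/cmH2O = 0.3135 s.
Exhaled fraction f = 1 − e^(−t/τ) → t = −τ·ln(1 − f) = −0.3135·ln(0.18) = 0.5376 s.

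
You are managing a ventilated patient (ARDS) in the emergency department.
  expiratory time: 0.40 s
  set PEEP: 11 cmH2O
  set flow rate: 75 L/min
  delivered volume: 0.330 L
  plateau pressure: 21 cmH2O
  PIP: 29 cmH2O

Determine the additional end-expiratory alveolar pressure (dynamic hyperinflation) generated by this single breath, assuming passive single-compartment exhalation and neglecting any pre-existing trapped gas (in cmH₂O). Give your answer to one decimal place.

Flow: 75 L/min ÷ 60 = 1.25 L/s.
R = (PIP − Pplat)/V̇ = (29 − 21) / 1.25 = 8.0/1.25 = 6.4 cmH2O·s/L.
C = Vt/(Pplat − PEEP) = 330.0 / (21 − 11) = 330.0/10.0 = 33.0 mL/cmH2O.
τ = R × C = 6.4 × 0.033 L/cmH2O = 0.2112 s.
Fraction remaining = e^(−Te/τ) = e^(−0.40/0.2112) = 0.1505; trapped volume = 330.0 × 0.1505 = 49.665 mL.
Additional alveolar pressure from trapping ≈ V_trapped / C = 49.665 / 33.0 = 1.505 cmH2O.

1.5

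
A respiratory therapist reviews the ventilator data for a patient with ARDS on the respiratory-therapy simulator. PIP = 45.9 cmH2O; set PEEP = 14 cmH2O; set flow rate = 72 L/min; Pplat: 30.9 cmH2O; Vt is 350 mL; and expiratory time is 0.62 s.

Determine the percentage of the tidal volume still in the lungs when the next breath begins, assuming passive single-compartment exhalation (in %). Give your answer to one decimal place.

Flow: 72 L/min ÷ 60 = 1.2 L/s.
R = (PIP − Pplat)/V̇ = (45.9 − 30.9) / 1.2 = 15.0/1.2 = 12.5 cmH2O·s/L.
C = Vt/(Pplat − PEEP) = 350.0 / (30.9 − 14) = 350.0/16.9 = 20.71 mL/cmH2O.
τ = R × C = 12.5 × 0.02071 L/cmH2O = 0.2589 s.
Fraction remaining at end-expiration = e^(−Te/τ) = e^(−0.62/0.2589) = 0.0912 → 9.12%.

9.1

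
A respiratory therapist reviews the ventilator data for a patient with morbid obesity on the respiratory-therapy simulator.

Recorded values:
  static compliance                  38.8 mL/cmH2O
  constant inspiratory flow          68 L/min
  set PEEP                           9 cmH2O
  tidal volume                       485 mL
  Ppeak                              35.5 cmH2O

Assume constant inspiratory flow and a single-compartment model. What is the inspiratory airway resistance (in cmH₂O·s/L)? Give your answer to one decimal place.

Flow: 68 L/min ÷ 60 = 1.1333 L/s.
Equation of motion (constant flow): PIP = Vt/C + R·V̇ + PEEP.
R·V̇ = PIP − Vt/C − PEEP = 35.5 − 485/38.8 − 9 = 35.5 − 12.5 − 9 = 14.0 cmH2O.
R = 14.0 / 1.1333 = 12.353 cmH2O·s/L.

12.4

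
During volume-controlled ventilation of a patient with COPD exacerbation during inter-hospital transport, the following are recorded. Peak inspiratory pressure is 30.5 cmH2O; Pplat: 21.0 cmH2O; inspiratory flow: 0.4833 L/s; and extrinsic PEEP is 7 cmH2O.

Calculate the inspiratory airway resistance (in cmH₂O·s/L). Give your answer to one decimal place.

19.7

Raw = (PIP − Pplat) / flow = (30.5 − 21.0) / 0.4833 = 9.5 / 0.4833 = 19.657 cmH2O·s/L.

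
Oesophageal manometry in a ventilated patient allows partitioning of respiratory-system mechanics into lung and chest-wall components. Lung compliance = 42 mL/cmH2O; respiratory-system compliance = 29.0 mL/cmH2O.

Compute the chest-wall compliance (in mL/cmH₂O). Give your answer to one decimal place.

1/Ccw = 1/Crs − 1/CL.
1/Ccw = 1/29.0 − 1/42 = 0.01067.
Ccw = 93.721 mL/cmH2O.

93.7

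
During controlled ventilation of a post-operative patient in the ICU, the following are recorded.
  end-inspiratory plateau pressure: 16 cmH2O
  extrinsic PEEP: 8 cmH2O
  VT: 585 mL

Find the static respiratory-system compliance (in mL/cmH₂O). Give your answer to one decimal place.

Cstat = Vt / (Pplat − PEEP) = 585 / (16 − 8) = 585 / 8.0 = 73.125 mL/cmH2O.

73.1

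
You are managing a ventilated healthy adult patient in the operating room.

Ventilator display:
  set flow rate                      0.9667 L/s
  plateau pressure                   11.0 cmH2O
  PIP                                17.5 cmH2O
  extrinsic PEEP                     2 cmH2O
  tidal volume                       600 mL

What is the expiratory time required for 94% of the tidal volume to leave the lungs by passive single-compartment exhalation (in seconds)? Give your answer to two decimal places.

R = (PIP − Pplat)/V̇ = (17.5 − 11.0) / 0.9667 = 6.5/0.9667 = 6.724 cmH2O·s/L.
C = Vt/(Pplat − PEEP) = 600.0 / (11.0 − 2) = 600.0/9.0 = 66.667 mL/cmH2O.
τ = R × C = 6.724 × 0.06667 L/cmH2O = 0.4483 s.
t = −τ·ln(1 − 0.94) = −0.4483·ln(0.06) = 1.261 s.

1.26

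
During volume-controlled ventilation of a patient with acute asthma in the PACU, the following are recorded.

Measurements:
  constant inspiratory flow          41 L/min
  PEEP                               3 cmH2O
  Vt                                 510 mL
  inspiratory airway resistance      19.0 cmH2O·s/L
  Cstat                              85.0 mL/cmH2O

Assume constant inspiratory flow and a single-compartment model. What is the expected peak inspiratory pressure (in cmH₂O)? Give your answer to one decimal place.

22.0

Flow: 41 L/min ÷ 60 = 0.6833 L/s.
Equation of motion (constant flow): PIP = Vt/C + R·V̇ + PEEP.
PIP = 510/85.0 + 19.0×0.6833 + 3 = 6.0 + 12.983 + 3 = 21.983 cmH2O.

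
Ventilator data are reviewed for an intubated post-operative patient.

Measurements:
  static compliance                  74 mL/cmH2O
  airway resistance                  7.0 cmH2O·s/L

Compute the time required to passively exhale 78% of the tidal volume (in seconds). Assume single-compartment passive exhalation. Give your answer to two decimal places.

0.78

τ = R × C = 7.0 × 74 mL/cmH2O = 7.0 × 0.074 L/cmH2O = 0.518 s.
Exhaled fraction f = 1 − e^(−t/τ) → t = −τ·ln(1 − f) = −0.518·ln(0.22) = 0.7843 s.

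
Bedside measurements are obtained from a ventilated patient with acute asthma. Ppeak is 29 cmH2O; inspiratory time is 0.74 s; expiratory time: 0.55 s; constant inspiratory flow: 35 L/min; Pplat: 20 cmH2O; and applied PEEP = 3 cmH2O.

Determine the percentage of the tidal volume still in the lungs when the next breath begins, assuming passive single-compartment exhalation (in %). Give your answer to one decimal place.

24.6

Flow: 35 L/min ÷ 60 = 0.5833 L/s.
Vt = flow × Ti = 0.5833 L/s × 0.74 s × 1000 mL/L = 431.64 mL.
R = (PIP − Pplat)/V̇ = (29 − 20) / 0.5833 = 9.0/0.5833 = 15.429 cmH2O·s/L.
C = Vt/(Pplat − PEEP) = 431.64 / (20 − 3) = 431.64/17.0 = 25.391 mL/cmH2O.
τ = R × C = 15.429 × 0.02539 L/cmH2O = 0.3917 s.
Fraction remaining at end-expiration = e^(−Te/τ) = e^(−0.55/0.3917) = 0.2456 → 24.56%.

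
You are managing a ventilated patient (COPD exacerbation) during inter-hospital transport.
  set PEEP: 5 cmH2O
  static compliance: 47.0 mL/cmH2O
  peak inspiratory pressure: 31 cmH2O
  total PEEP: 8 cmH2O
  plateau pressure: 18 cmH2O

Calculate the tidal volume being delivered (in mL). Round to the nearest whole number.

470

End-expiratory occlusion gives total PEEP = 8 cmH2O (intrinsic PEEP = 8 − 5 = 3). Use total PEEP for the elastic gradient.
Vt = Cstat × (Pplat − PEEPtotal) = 47.0 × (18 − 8) = 47.0 × 10.0 = 470.0 mL.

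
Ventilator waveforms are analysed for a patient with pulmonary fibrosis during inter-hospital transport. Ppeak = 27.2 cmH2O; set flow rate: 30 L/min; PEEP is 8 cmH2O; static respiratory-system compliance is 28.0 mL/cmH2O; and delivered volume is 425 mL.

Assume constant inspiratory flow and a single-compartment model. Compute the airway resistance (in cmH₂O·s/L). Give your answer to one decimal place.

8.0

Flow: 30 L/min ÷ 60 = 0.5 L/s.
Equation of motion (constant flow): PIP = Vt/C + R·V̇ + PEEP.
R·V̇ = PIP − Vt/C − PEEP = 27.2 − 425/28.0 − 8 = 27.2 − 15.179 − 8 = 4.021 cmH2O.
R = 4.021 / 0.5 = 8.042 cmH2O·s/L.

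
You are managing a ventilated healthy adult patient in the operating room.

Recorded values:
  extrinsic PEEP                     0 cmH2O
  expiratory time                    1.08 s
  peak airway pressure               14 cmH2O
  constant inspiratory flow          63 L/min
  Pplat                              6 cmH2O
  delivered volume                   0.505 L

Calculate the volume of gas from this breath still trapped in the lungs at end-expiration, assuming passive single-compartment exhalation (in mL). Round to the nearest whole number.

94

Flow: 63 L/min ÷ 60 = 1.05 L/s.
R = (PIP − Pplat)/V̇ = (14 − 6) / 1.05 = 8.0/1.05 = 7.619 cmH2O·s/L.
C = Vt/(Pplat − PEEP) = 505.0 / (6 − 0) = 505.0/6.0 = 84.167 mL/cmH2O.
τ = R × C = 7.619 × 0.08417 L/cmH2O = 0.6413 s.
Fraction remaining = e^(−Te/τ) = e^(−1.08/0.6413) = 0.1856.
Trapped volume = 505.0 × 0.1856 = 93.728 mL.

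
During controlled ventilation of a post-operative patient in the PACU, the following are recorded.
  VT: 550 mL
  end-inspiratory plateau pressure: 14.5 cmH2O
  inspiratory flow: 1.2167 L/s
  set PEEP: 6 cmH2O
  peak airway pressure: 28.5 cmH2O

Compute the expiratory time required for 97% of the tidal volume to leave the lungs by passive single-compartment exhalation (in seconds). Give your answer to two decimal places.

2.61

R = (PIP − Pplat)/V̇ = (28.5 − 14.5) / 1.2167 = 14.0/1.2167 = 11.507 cmH2O·s/L.
C = Vt/(Pplat − PEEP) = 550.0 / (14.5 − 6) = 550.0/8.5 = 64.706 mL/cmH2O.
τ = R × C = 11.507 × 0.06471 L/cmH2O = 0.7446 s.
t = −τ·ln(1 − 0.97) = −0.7446·ln(0.03) = 2.611 s.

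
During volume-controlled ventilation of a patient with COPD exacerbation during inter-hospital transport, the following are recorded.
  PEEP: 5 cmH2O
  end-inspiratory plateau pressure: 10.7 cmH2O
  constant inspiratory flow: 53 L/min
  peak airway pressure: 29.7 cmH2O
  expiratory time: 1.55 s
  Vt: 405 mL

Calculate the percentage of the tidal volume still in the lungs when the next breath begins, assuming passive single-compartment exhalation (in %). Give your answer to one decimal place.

Flow: 53 L/min ÷ 60 = 0.8833 L/s.
R = (PIP − Pplat)/V̇ = (29.7 − 10.7) / 0.8833 = 19.0/0.8833 = 21.51 cmH2O·s/L.
C = Vt/(Pplat − PEEP) = 405.0 / (10.7 − 5) = 405.0/5.7 = 71.053 mL/cmH2O.
τ = R × C = 21.51 × 0.07105 L/cmH2O = 1.528 s.
Fraction remaining at end-expiration = e^(−Te/τ) = e^(−1.55/1.528) = 0.3626 → 36.26%.

36.3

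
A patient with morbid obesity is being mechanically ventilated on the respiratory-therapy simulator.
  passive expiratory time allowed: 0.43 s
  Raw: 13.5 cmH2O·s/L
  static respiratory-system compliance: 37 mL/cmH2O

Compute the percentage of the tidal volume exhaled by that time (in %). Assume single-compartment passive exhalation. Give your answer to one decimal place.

τ = R × C = 13.5 × 37 mL/cmH2O = 13.5 × 0.037 L/cmH2O = 0.4995 s.
Passive exhalation: V(t)/V₀ = e^(−t/τ) = e^(−0.43/0.4995) = 0.4228.
Fraction exhaled = 1 − 0.4228 = 0.5772 → 57.72%.

57.7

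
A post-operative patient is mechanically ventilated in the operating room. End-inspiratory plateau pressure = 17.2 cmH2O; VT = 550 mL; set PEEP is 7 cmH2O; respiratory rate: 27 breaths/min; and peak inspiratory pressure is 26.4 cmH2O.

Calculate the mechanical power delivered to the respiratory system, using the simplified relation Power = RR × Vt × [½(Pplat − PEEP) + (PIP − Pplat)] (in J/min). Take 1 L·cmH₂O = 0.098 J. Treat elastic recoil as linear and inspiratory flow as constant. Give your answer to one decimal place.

Per-breath work = Vt × [½(Pplat−PEEP) + (PIP−Pplat)] = 0.550 × [0.5×10.2 + 9.2] = 0.550 × 14.3 = 7.865 L·cmH2O.
Power = 27 × 7.865 = 212.36 L·cmH2O/min.
× 0.098 J/(L·cmH2O) → 20.811 J/min.

20.8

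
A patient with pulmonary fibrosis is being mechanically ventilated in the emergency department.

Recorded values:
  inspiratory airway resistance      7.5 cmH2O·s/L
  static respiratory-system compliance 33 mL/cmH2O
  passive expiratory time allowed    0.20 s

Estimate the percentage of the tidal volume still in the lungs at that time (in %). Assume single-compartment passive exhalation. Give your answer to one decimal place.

τ = R × C = 7.5 × 33 mL/cmH2O = 7.5 × 0.033 L/cmH2O = 0.2475 s.
Passive exhalation: V(t)/V₀ = e^(−t/τ) = e^(−0.20/0.2475) = 0.4457.
Fraction remaining = 0.4457 → 44.57%.

44.6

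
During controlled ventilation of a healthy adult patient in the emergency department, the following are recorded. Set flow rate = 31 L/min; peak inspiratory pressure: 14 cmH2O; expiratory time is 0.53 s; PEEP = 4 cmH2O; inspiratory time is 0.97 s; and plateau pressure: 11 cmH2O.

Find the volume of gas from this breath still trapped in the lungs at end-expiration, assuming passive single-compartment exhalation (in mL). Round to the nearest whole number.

140

Flow: 31 L/min ÷ 60 = 0.5167 L/s.
Vt = flow × Ti = 0.5167 L/s × 0.97 s × 1000 mL/L = 501.2 mL.
R = (PIP − Pplat)/V̇ = (14 − 11) / 0.5167 = 3.0/0.5167 = 5.806 cmH2O·s/L.
C = Vt/(Pplat − PEEP) = 501.2 / (11 − 4) = 501.2/7.0 = 71.6 mL/cmH2O.
τ = R × C = 5.806 × 0.0716 L/cmH2O = 0.4157 s.
Fraction remaining = e^(−Te/τ) = e^(−0.53/0.4157) = 0.2794.
Trapped volume = 501.2 × 0.2794 = 140.04 mL.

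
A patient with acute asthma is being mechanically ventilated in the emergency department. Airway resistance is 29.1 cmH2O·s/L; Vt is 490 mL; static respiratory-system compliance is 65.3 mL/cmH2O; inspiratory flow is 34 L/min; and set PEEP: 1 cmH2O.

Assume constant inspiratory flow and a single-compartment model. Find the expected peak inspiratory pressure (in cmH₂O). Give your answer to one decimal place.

Flow: 34 L/min ÷ 60 = 0.5667 L/s.
Equation of motion (constant flow): PIP = Vt/C + R·V̇ + PEEP.
PIP = 490/65.3 + 29.1×0.5667 + 1 = 7.504 + 16.491 + 1 = 24.995 cmH2O.

25.0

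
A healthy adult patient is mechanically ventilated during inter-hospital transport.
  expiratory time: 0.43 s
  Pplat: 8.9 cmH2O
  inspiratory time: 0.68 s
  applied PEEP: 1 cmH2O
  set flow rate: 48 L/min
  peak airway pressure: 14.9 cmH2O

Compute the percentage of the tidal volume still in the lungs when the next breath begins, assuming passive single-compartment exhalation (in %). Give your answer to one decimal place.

43.5

Flow: 48 L/min ÷ 60 = 0.8 L/s.
Vt = flow × Ti = 0.8 L/s × 0.68 s × 1000 mL/L = 544.0 mL.
R = (PIP − Pplat)/V̇ = (14.9 − 8.9) / 0.8 = 6.0/0.8 = 7.5 cmH2O·s/L.
C = Vt/(Pplat − PEEP) = 544.0 / (8.9 − 1) = 544.0/7.9 = 68.861 mL/cmH2O.
τ = R × C = 7.5 × 0.06886 L/cmH2O = 0.5165 s.
Fraction remaining at end-expiration = e^(−Te/τ) = e^(−0.43/0.5165) = 0.4349 → 43.49%.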